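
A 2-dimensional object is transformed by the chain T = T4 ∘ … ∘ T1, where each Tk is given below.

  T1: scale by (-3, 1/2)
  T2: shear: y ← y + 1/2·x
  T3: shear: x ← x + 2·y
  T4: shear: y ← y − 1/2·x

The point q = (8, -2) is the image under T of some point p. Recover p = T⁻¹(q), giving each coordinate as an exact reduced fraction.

p = (-4/3, 0)

T1 = [-3 0 0; 0 1/2 0; 0 0 1]
T2·T1 = [-3 0 0; -3/2 1/2 0; 0 0 1]
T3·…·T1 = [-6 1 0; -3/2 1/2 0; 0 0 1]
T4·…·T1 = [-6 1 0; 3/2 0 0; 0 0 1]
det M = -3/2; M⁻¹ = [0 2/3 0; 1 4 0; 0 0 1]
M⁻¹ · (8, -2)ᵀ = (-4/3, 0)ᵀ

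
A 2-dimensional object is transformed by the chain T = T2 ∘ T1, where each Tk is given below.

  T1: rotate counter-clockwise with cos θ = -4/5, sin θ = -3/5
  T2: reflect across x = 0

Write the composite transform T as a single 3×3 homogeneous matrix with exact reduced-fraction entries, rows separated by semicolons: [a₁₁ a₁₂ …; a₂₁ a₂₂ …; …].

T1 = [-4/5 3/5 0; -3/5 -4/5 0; 0 0 1]
T2·T1 = [4/5 -3/5 0; -3/5 -4/5 0; 0 0 1]

T = [4/5 -3/5 0; -3/5 -4/5 0; 0 0 1]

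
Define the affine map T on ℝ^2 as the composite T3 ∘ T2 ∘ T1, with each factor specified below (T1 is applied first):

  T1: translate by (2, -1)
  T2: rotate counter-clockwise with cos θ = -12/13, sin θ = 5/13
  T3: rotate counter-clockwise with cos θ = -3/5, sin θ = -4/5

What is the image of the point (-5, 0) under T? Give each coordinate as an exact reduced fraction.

T1 translate by (2, -1): (-5, 0) → (-3, -1)
T2 rotate counter-clockwise with cos θ = -12/13, sin θ = 5/13: (-3, -1) → (41/13, -3/13)
T3 rotate counter-clockwise with cos θ = -3/5, sin θ = -4/5: (41/13, -3/13) → (-27/13, -31/13)

T(p) = (-27/13, -31/13)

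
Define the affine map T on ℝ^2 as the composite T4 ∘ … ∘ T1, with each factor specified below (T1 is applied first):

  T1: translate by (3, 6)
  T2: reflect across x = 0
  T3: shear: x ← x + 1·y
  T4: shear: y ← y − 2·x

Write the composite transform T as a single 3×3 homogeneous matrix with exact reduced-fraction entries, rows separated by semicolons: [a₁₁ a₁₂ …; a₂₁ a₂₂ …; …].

T1 = [1 0 3; 0 1 6; 0 0 1]
T2·T1 = [-1 0 -3; 0 1 6; 0 0 1]
T3·…·T1 = [-1 1 3; 0 1 6; 0 0 1]
T4·…·T1 = [-1 1 3; 2 -1 0; 0 0 1]

T = [-1 1 3; 2 -1 0; 0 0 1]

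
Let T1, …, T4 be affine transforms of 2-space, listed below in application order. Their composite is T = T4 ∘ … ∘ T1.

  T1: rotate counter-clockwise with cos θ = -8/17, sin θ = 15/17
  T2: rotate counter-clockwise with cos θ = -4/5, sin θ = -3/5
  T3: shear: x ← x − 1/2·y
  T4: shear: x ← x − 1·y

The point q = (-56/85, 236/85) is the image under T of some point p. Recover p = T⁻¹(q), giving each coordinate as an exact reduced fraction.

T1 = [-8/17 -15/17 0; 15/17 -8/17 0; 0 0 1]
T2·T1 = [77/85 36/85 0; -36/85 77/85 0; 0 0 1]
T3·…·T1 = [19/17 -1/34 0; -36/85 77/85 0; 0 0 1]
T4·…·T1 = [131/85 -159/170 0; -36/85 77/85 0; 0 0 1]
det M = 1; M⁻¹ = [77/85 159/170 0; 36/85 131/85 0; 0 0 1]
M⁻¹ · (-56/85, 236/85)ᵀ = (2, 4)ᵀ

p = (2, 4)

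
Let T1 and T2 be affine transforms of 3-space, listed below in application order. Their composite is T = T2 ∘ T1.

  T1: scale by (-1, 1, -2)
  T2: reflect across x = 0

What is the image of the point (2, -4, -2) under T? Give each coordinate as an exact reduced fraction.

T1 scale by (-1, 1, -2): (2, -4, -2) → (-2, -4, 4)
T2 reflect across x = 0: (-2, -4, 4) → (2, -4, 4)

T(p) = (2, -4, 4)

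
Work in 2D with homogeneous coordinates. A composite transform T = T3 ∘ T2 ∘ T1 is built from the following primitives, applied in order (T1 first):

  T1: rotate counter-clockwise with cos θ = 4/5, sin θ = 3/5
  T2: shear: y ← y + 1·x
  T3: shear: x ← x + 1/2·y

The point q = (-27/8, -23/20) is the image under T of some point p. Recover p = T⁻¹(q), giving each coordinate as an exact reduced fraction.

p = (-5/4, 3)

T1 = [4/5 -3/5 0; 3/5 4/5 0; 0 0 1]
T2·T1 = [4/5 -3/5 0; 7/5 1/5 0; 0 0 1]
T3·…·T1 = [3/2 -1/2 0; 7/5 1/5 0; 0 0 1]
det M = 1; M⁻¹ = [1/5 1/2 0; -7/5 3/2 0; 0 0 1]
M⁻¹ · (-27/8, -23/20)ᵀ = (-5/4, 3)ᵀ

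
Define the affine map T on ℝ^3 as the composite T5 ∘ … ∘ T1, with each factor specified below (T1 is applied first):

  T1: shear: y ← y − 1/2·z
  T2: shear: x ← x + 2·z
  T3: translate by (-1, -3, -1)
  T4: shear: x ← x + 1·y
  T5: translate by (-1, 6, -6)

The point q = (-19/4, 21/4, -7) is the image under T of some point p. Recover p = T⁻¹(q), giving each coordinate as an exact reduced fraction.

T1 = [1 0 0 0; 0 1 -1/2 0; 0 0 1 0; 0 0 0 1]
T2·T1 = [1 0 2 0; 0 1 -1/2 0; 0 0 1 0; 0 0 0 1]
T3·…·T1 = [1 0 2 -1; 0 1 -1/2 -3; 0 0 1 -1; 0 0 0 1]
T4·…·T1 = [1 1 3/2 -4; 0 1 -1/2 -3; 0 0 1 -1; 0 0 0 1]
T5·…·T1 = [1 1 3/2 -5; 0 1 -1/2 3; 0 0 1 -7; 0 0 0 1]
det M = 1; M⁻¹ = [1 -1 -2 -6; 0 1 1/2 1/2; 0 0 1 7; 0 0 0 1]
M⁻¹ · (-19/4, 21/4, -7)ᵀ = (-2, 9/4, 0)ᵀ

p = (-2, 9/4, 0)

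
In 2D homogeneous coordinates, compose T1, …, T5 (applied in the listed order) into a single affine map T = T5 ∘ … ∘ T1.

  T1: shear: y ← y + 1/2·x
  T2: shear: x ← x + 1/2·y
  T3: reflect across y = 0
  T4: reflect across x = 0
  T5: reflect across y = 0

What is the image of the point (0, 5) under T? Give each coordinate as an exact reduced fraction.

T1 shear: y ← y + 1/2·x: (0, 5) → (0, 5)
T2 shear: x ← x + 1/2·y: (0, 5) → (5/2, 5)
T3 reflect across y = 0: (5/2, 5) → (5/2, -5)
T4 reflect across x = 0: (5/2, -5) → (-5/2, -5)
T5 reflect across y = 0: (-5/2, -5) → (-5/2, 5)

T(p) = (-5/2, 5)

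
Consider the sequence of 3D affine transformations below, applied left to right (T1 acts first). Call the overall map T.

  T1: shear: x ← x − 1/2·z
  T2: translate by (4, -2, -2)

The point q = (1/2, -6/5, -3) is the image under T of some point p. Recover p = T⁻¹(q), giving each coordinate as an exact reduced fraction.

T1 = [1 0 -1/2 0; 0 1 0 0; 0 0 1 0; 0 0 0 1]
T2·T1 = [1 0 -1/2 4; 0 1 0 -2; 0 0 1 -2; 0 0 0 1]
det M = 1; M⁻¹ = [1 0 1/2 -3; 0 1 0 2; 0 0 1 2; 0 0 0 1]
M⁻¹ · (1/2, -6/5, -3)ᵀ = (-4, 4/5, -1)ᵀ

p = (-4, 4/5, -1)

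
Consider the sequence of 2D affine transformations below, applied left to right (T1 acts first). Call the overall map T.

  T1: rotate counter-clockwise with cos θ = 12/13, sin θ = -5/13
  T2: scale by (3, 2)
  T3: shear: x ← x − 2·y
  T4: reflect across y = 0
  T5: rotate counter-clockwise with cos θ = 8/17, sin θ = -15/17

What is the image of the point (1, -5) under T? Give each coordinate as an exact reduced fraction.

T1 rotate counter-clockwise with cos θ = 12/13, sin θ = -5/13: (1, -5) → (-1, -5)
T2 scale by (3, 2): (-1, -5) → (-3, -10)
T3 shear: x ← x − 2·y: (-3, -10) → (17, -10)
T4 reflect across y = 0: (17, -10) → (17, 10)
T5 rotate counter-clockwise with cos θ = 8/17, sin θ = -15/17: (17, 10) → (286/17, -175/17)

T(p) = (286/17, -175/17)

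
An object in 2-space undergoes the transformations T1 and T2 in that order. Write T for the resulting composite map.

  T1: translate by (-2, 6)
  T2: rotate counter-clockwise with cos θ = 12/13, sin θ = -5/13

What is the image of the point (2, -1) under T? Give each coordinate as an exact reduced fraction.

T1 translate by (-2, 6): (2, -1) → (0, 5)
T2 rotate counter-clockwise with cos θ = 12/13, sin θ = -5/13: (0, 5) → (25/13, 60/13)

T(p) = (25/13, 60/13)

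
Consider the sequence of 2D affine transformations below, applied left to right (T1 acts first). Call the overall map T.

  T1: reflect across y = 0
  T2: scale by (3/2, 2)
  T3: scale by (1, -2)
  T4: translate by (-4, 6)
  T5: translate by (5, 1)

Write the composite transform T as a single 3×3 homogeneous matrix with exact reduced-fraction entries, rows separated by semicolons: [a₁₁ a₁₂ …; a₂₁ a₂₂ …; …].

T1 = [1 0 0; 0 -1 0; 0 0 1]
T2·T1 = [3/2 0 0; 0 -2 0; 0 0 1]
T3·…·T1 = [3/2 0 0; 0 4 0; 0 0 1]
T4·…·T1 = [3/2 0 -4; 0 4 6; 0 0 1]
T5·…·T1 = [3/2 0 1; 0 4 7; 0 0 1]

T = [3/2 0 1; 0 4 7; 0 0 1]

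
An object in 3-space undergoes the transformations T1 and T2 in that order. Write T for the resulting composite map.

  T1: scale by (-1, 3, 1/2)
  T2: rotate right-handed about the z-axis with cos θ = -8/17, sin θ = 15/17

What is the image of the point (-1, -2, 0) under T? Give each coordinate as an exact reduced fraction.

T1 scale by (-1, 3, 1/2): (-1, -2, 0) → (1, -6, 0)
T2 rotate right-handed about the z-axis with cos θ = -8/17, sin θ = 15/17: (1, -6, 0) → (82/17, 63/17, 0)

T(p) = (82/17, 63/17, 0)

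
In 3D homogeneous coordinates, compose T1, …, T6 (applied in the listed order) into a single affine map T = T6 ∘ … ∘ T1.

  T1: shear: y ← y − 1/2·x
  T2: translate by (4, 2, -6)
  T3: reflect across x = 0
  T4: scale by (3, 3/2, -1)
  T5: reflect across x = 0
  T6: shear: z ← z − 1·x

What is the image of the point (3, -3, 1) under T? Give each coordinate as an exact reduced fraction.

T(p) = (21, -15/4, -16)

T1 shear: y ← y − 1/2·x: (3, -3, 1) → (3, -9/2, 1)
T2 translate by (4, 2, -6): (3, -9/2, 1) → (7, -5/2, -5)
T3 reflect across x = 0: (7, -5/2, -5) → (-7, -5/2, -5)
T4 scale by (3, 3/2, -1): (-7, -5/2, -5) → (-21, -15/4, 5)
T5 reflect across x = 0: (-21, -15/4, 5) → (21, -15/4, 5)
T6 shear: z ← z − 1·x: (21, -15/4, 5) → (21, -15/4, -16)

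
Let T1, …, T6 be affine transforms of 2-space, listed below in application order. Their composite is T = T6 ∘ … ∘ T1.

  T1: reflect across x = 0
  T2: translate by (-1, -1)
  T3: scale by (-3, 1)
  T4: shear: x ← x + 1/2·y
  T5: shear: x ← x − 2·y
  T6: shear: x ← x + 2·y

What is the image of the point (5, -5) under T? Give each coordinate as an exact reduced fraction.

T1 reflect across x = 0: (5, -5) → (-5, -5)
T2 translate by (-1, -1): (-5, -5) → (-6, -6)
T3 scale by (-3, 1): (-6, -6) → (18, -6)
T4 shear: x ← x + 1/2·y: (18, -6) → (15, -6)
T5 shear: x ← x − 2·y: (15, -6) → (27, -6)
T6 shear: x ← x + 2·y: (27, -6) → (15, -6)

T(p) = (15, -6)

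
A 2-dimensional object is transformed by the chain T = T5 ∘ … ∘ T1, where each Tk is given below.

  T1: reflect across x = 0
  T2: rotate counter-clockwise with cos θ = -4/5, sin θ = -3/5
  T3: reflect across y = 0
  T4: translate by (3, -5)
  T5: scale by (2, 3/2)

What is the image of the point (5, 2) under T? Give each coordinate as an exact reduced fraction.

T(p) = (82/5, -48/5)

T1 reflect across x = 0: (5, 2) → (-5, 2)
T2 rotate counter-clockwise with cos θ = -4/5, sin θ = -3/5: (-5, 2) → (26/5, 7/5)
T3 reflect across y = 0: (26/5, 7/5) → (26/5, -7/5)
T4 translate by (3, -5): (26/5, -7/5) → (41/5, -32/5)
T5 scale by (2, 3/2): (41/5, -32/5) → (82/5, -48/5)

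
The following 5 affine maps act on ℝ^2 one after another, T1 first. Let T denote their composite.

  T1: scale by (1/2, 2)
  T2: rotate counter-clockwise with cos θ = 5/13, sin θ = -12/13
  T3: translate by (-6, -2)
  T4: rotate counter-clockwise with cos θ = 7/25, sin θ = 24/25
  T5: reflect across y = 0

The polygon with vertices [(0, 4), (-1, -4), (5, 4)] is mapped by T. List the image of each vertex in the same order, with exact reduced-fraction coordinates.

image vertices: (-42/65, -106/65), (409/650, 4656/325), (239/130, -124/65)

T1 scale by (1/2, 2): (0, 4) → (0, 8); (-1, -4) → (-1/2, -8); (5, 4) → (5/2, 8)
T2 rotate counter-clockwise with cos θ = 5/13, sin θ = -12/13: (0, 8) → (96/13, 40/13); (-1/2, -8) → (-197/26, -34/13); (5/2, 8) → (217/26, 10/13)
T3 translate by (-6, -2): (96/13, 40/13) → (18/13, 14/13); (-197/26, -34/13) → (-353/26, -60/13); (217/26, 10/13) → (61/26, -16/13)
T4 rotate counter-clockwise with cos θ = 7/25, sin θ = 24/25: (18/13, 14/13) → (-42/65, 106/65); (-353/26, -60/13) → (409/650, -4656/325); (61/26, -16/13) → (239/130, 124/65)
T5 reflect across y = 0: (-42/65, 106/65) → (-42/65, -106/65); (409/650, -4656/325) → (409/650, 4656/325); (239/130, 124/65) → (239/130, -124/65)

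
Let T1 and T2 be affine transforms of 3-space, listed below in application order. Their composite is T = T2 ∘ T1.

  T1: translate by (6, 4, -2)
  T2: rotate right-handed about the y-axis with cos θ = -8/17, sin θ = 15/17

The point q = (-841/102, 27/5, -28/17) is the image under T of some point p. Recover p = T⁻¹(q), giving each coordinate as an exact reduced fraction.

T1 = [1 0 0 6; 0 1 0 4; 0 0 1 -2; 0 0 0 1]
T2·T1 = [-8/17 0 15/17 -78/17; 0 1 0 4; -15/17 0 -8/17 -74/17; 0 0 0 1]
det M = 1; M⁻¹ = [-8/17 0 -15/17 -6; 0 1 0 -4; 15/17 0 -8/17 2; 0 0 0 1]
M⁻¹ · (-841/102, 27/5, -28/17)ᵀ = (-2/3, 7/5, -9/2)ᵀ

p = (-2/3, 7/5, -9/2)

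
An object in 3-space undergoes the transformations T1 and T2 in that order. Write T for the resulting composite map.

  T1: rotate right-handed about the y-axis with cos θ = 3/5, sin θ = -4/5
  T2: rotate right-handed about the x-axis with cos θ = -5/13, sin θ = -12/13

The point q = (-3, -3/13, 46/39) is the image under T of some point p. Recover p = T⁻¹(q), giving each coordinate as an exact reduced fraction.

p = (-7/3, -1, 2)

T1 = [3/5 0 -4/5 0; 0 1 0 0; 4/5 0 3/5 0; 0 0 0 1]
T2·T1 = [3/5 0 -4/5 0; 48/65 -5/13 36/65 0; -4/13 -12/13 -3/13 0; 0 0 0 1]
det M = 1; M⁻¹ = [3/5 48/65 -4/13 0; 0 -5/13 -12/13 0; -4/5 36/65 -3/13 0; 0 0 0 1]
M⁻¹ · (-3, -3/13, 46/39)ᵀ = (-7/3, -1, 2)ᵀ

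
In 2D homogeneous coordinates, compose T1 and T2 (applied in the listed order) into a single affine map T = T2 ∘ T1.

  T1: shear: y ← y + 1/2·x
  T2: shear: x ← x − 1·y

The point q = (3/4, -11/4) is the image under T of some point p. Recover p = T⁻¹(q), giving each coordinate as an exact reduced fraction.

T1 = [1 0 0; 1/2 1 0; 0 0 1]
T2·T1 = [1/2 -1 0; 1/2 1 0; 0 0 1]
det M = 1; M⁻¹ = [1 1 0; -1/2 1/2 0; 0 0 1]
M⁻¹ · (3/4, -11/4)ᵀ = (-2, -7/4)ᵀ

p = (-2, -7/4)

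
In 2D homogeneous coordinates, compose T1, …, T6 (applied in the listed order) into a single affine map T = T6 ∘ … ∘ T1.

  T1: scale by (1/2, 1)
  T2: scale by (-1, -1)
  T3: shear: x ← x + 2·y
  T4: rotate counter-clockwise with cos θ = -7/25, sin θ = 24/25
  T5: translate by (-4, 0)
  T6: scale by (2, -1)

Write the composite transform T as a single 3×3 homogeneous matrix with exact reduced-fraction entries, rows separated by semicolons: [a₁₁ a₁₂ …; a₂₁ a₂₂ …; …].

T1 = [1/2 0 0; 0 1 0; 0 0 1]
T2·T1 = [-1/2 0 0; 0 -1 0; 0 0 1]
T3·…·T1 = [-1/2 -2 0; 0 -1 0; 0 0 1]
T4·…·T1 = [7/50 38/25 0; -12/25 -41/25 0; 0 0 1]
T5·…·T1 = [7/50 38/25 -4; -12/25 -41/25 0; 0 0 1]
T6·…·T1 = [7/25 76/25 -8; 12/25 41/25 0; 0 0 1]

T = [7/25 76/25 -8; 12/25 41/25 0; 0 0 1]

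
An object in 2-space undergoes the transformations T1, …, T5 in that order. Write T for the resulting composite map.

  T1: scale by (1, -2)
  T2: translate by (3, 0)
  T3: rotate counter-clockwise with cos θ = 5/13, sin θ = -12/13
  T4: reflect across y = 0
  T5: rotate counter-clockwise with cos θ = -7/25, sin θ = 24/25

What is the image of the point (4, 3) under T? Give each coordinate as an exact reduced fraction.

T1 scale by (1, -2): (4, 3) → (4, -6)
T2 translate by (3, 0): (4, -6) → (7, -6)
T3 rotate counter-clockwise with cos θ = 5/13, sin θ = -12/13: (7, -6) → (-37/13, -114/13)
T4 reflect across y = 0: (-37/13, -114/13) → (-37/13, 114/13)
T5 rotate counter-clockwise with cos θ = -7/25, sin θ = 24/25: (-37/13, 114/13) → (-2477/325, -1686/325)

T(p) = (-2477/325, -1686/325)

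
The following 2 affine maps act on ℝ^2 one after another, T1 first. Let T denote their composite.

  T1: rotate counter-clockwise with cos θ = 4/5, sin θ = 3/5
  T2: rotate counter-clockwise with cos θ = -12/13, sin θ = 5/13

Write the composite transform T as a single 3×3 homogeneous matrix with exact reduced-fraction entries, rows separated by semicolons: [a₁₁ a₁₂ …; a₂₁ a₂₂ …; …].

T1 = [4/5 -3/5 0; 3/5 4/5 0; 0 0 1]
T2·T1 = [-63/65 16/65 0; -16/65 -63/65 0; 0 0 1]

T = [-63/65 16/65 0; -16/65 -63/65 0; 0 0 1]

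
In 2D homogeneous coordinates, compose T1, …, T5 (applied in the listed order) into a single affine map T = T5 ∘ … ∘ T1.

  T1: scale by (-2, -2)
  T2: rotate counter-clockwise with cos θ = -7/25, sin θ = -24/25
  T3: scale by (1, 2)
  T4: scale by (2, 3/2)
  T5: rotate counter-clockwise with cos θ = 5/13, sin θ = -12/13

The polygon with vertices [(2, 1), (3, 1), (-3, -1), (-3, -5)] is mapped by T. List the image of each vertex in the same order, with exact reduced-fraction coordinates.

T1 scale by (-2, -2): (2, 1) → (-4, -2); (3, 1) → (-6, -2); (-3, -1) → (6, 2); (-3, -5) → (6, 10)
T2 rotate counter-clockwise with cos θ = -7/25, sin θ = -24/25: (-4, -2) → (-4/5, 22/5); (-6, -2) → (-6/25, 158/25); (6, 2) → (6/25, -158/25); (6, 10) → (198/25, -214/25)
T3 scale by (1, 2): (-4/5, 22/5) → (-4/5, 44/5); (-6/25, 158/25) → (-6/25, 316/25); (6/25, -158/25) → (6/25, -316/25); (198/25, -214/25) → (198/25, -428/25)
T4 scale by (2, 3/2): (-4/5, 44/5) → (-8/5, 66/5); (-6/25, 316/25) → (-12/25, 474/25); (6/25, -316/25) → (12/25, -474/25); (198/25, -428/25) → (396/25, -642/25)
T5 rotate counter-clockwise with cos θ = 5/13, sin θ = -12/13: (-8/5, 66/5) → (752/65, 426/65); (-12/25, 474/25) → (5628/325, 2514/325); (12/25, -474/25) → (-5628/325, -2514/325); (396/25, -642/25) → (-5724/325, -7962/325)

image vertices: (752/65, 426/65), (5628/325, 2514/325), (-5628/325, -2514/325), (-5724/325, -7962/325)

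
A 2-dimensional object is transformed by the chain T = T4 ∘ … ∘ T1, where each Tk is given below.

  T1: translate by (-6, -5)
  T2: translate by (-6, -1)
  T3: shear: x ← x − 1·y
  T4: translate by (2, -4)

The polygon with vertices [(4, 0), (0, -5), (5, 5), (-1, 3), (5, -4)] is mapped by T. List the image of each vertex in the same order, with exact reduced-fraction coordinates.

image vertices: (0, -10), (1, -15), (-4, -5), (-8, -7), (5, -14)

T1 translate by (-6, -5): (4, 0) → (-2, -5); (0, -5) → (-6, -10); (5, 5) → (-1, 0); (-1, 3) → (-7, -2); (5, -4) → (-1, -9)
T2 translate by (-6, -1): (-2, -5) → (-8, -6); (-6, -10) → (-12, -11); (-1, 0) → (-7, -1); (-7, -2) → (-13, -3); (-1, -9) → (-7, -10)
T3 shear: x ← x − 1·y: (-8, -6) → (-2, -6); (-12, -11) → (-1, -11); (-7, -1) → (-6, -1); (-13, -3) → (-10, -3); (-7, -10) → (3, -10)
T4 translate by (2, -4): (-2, -6) → (0, -10); (-1, -11) → (1, -15); (-6, -1) → (-4, -5); (-10, -3) → (-8, -7); (3, -10) → (5, -14)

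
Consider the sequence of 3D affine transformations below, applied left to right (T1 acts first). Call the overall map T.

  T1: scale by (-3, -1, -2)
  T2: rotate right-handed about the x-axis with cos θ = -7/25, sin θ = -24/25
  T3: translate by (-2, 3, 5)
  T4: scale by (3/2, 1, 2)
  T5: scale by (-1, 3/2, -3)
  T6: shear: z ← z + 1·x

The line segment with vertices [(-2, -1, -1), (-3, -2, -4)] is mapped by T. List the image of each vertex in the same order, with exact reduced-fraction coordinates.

T1 scale by (-3, -1, -2): (-2, -1, -1) → (6, 1, 2); (-3, -2, -4) → (9, 2, 8)
T2 rotate right-handed about the x-axis with cos θ = -7/25, sin θ = -24/25: (6, 1, 2) → (6, 41/25, -38/25); (9, 2, 8) → (9, 178/25, -104/25)
T3 translate by (-2, 3, 5): (6, 41/25, -38/25) → (4, 116/25, 87/25); (9, 178/25, -104/25) → (7, 253/25, 21/25)
T4 scale by (3/2, 1, 2): (4, 116/25, 87/25) → (6, 116/25, 174/25); (7, 253/25, 21/25) → (21/2, 253/25, 42/25)
T5 scale by (-1, 3/2, -3): (6, 116/25, 174/25) → (-6, 174/25, -522/25); (21/2, 253/25, 42/25) → (-21/2, 759/50, -126/25)
T6 shear: z ← z + 1·x: (-6, 174/25, -522/25) → (-6, 174/25, -672/25); (-21/2, 759/50, -126/25) → (-21/2, 759/50, -777/50)

image vertices: (-6, 174/25, -672/25), (-21/2, 759/50, -777/50)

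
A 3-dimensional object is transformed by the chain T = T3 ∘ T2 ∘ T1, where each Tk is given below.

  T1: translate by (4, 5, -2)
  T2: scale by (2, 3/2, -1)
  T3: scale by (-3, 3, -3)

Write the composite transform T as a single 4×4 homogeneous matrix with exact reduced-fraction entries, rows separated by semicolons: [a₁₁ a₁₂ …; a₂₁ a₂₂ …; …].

T1 = [1 0 0 4; 0 1 0 5; 0 0 1 -2; 0 0 0 1]
T2·T1 = [2 0 0 8; 0 3/2 0 15/2; 0 0 -1 2; 0 0 0 1]
T3·…·T1 = [-6 0 0 -24; 0 9/2 0 45/2; 0 0 3 -6; 0 0 0 1]

T = [-6 0 0 -24; 0 9/2 0 45/2; 0 0 3 -6; 0 0 0 1]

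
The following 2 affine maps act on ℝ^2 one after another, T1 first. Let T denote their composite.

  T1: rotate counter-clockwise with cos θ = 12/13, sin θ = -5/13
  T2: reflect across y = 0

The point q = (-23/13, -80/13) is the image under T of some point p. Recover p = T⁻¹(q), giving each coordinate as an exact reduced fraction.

p = (-4, 5)

T1 = [12/13 5/13 0; -5/13 12/13 0; 0 0 1]
T2·T1 = [12/13 5/13 0; 5/13 -12/13 0; 0 0 1]
det M = -1; M⁻¹ = [12/13 5/13 0; 5/13 -12/13 0; 0 0 1]
M⁻¹ · (-23/13, -80/13)ᵀ = (-4, 5)ᵀ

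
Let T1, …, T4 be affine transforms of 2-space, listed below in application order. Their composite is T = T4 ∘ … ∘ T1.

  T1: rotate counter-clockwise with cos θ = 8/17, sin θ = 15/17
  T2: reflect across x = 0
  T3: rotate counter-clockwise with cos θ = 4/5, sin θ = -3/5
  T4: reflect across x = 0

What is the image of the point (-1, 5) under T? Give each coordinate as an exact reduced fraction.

T(p) = (-407/85, -149/85)

T1 rotate counter-clockwise with cos θ = 8/17, sin θ = 15/17: (-1, 5) → (-83/17, 25/17)
T2 reflect across x = 0: (-83/17, 25/17) → (83/17, 25/17)
T3 rotate counter-clockwise with cos θ = 4/5, sin θ = -3/5: (83/17, 25/17) → (407/85, -149/85)
T4 reflect across x = 0: (407/85, -149/85) → (-407/85, -149/85)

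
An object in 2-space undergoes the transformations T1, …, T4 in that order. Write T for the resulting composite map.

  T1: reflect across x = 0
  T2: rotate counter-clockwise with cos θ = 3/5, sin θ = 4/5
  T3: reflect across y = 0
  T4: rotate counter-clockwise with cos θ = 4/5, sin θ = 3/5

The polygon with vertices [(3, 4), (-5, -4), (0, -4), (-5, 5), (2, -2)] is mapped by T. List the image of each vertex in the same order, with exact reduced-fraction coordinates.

image vertices: (-4, -3), (148/25, 61/25), (28/25, 96/25), (17/5, -31/5), (-34/25, 62/25)

T1 reflect across x = 0: (3, 4) → (-3, 4); (-5, -4) → (5, -4); (0, -4) → (0, -4); (-5, 5) → (5, 5); (2, -2) → (-2, -2)
T2 rotate counter-clockwise with cos θ = 3/5, sin θ = 4/5: (-3, 4) → (-5, 0); (5, -4) → (31/5, 8/5); (0, -4) → (16/5, -12/5); (5, 5) → (-1, 7); (-2, -2) → (2/5, -14/5)
T3 reflect across y = 0: (-5, 0) → (-5, 0); (31/5, 8/5) → (31/5, -8/5); (16/5, -12/5) → (16/5, 12/5); (-1, 7) → (-1, -7); (2/5, -14/5) → (2/5, 14/5)
T4 rotate counter-clockwise with cos θ = 4/5, sin θ = 3/5: (-5, 0) → (-4, -3); (31/5, -8/5) → (148/25, 61/25); (16/5, 12/5) → (28/25, 96/25); (-1, -7) → (17/5, -31/5); (2/5, 14/5) → (-34/25, 62/25)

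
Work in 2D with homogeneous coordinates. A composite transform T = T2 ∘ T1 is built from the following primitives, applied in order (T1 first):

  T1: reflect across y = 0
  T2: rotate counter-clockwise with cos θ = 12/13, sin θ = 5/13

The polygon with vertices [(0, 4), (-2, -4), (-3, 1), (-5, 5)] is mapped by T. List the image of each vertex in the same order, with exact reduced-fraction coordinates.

T1 reflect across y = 0: (0, 4) → (0, -4); (-2, -4) → (-2, 4); (-3, 1) → (-3, -1); (-5, 5) → (-5, -5)
T2 rotate counter-clockwise with cos θ = 12/13, sin θ = 5/13: (0, -4) → (20/13, -48/13); (-2, 4) → (-44/13, 38/13); (-3, -1) → (-31/13, -27/13); (-5, -5) → (-35/13, -85/13)

image vertices: (20/13, -48/13), (-44/13, 38/13), (-31/13, -27/13), (-35/13, -85/13)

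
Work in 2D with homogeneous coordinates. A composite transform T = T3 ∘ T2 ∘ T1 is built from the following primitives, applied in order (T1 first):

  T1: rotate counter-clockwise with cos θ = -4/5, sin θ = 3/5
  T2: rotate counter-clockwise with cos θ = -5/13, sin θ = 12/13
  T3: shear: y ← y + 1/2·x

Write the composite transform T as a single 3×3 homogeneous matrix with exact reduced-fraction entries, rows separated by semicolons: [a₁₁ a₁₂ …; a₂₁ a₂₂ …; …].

T = [-16/65 63/65 0; -71/65 31/130 0; 0 0 1]

T1 = [-4/5 -3/5 0; 3/5 -4/5 0; 0 0 1]
T2·T1 = [-16/65 63/65 0; -63/65 -16/65 0; 0 0 1]
T3·…·T1 = [-16/65 63/65 0; -71/65 31/130 0; 0 0 1]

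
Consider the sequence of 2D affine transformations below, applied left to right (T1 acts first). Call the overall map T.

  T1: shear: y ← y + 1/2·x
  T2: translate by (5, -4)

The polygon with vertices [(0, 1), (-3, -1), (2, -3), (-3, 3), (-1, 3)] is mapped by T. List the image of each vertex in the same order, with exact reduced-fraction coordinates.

T1 shear: y ← y + 1/2·x: (0, 1) → (0, 1); (-3, -1) → (-3, -5/2); (2, -3) → (2, -2); (-3, 3) → (-3, 3/2); (-1, 3) → (-1, 5/2)
T2 translate by (5, -4): (0, 1) → (5, -3); (-3, -5/2) → (2, -13/2); (2, -2) → (7, -6); (-3, 3/2) → (2, -5/2); (-1, 5/2) → (4, -3/2)

image vertices: (5, -3), (2, -13/2), (7, -6), (2, -5/2), (4, -3/2)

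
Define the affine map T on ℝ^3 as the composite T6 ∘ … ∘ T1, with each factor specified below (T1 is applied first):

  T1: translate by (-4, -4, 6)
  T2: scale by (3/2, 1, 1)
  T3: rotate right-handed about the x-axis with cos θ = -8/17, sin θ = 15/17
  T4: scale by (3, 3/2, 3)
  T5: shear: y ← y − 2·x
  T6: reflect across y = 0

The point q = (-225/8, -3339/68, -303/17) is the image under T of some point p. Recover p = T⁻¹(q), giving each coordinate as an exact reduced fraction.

T1 = [1 0 0 -4; 0 1 0 -4; 0 0 1 6; 0 0 0 1]
T2·T1 = [3/2 0 0 -6; 0 1 0 -4; 0 0 1 6; 0 0 0 1]
T3·…·T1 = [3/2 0 0 -6; 0 -8/17 -15/17 -58/17; 0 15/17 -8/17 -108/17; 0 0 0 1]
T4·…·T1 = [9/2 0 0 -18; 0 -12/17 -45/34 -87/17; 0 45/17 -24/17 -324/17; 0 0 0 1]
T5·…·T1 = [9/2 0 0 -18; -9 -12/17 -45/34 525/17; 0 45/17 -24/17 -324/17; 0 0 0 1]
T6·…·T1 = [9/2 0 0 -18; 9 12/17 45/34 -525/17; 0 45/17 -24/17 -324/17; 0 0 0 1]
det M = -81/4; M⁻¹ = [2/9 0 0 4; -32/51 16/51 5/17 4; -20/17 10/17 -8/51 -6; 0 0 0 1]
M⁻¹ · (-225/8, -3339/68, -303/17)ᵀ = (-9/4, 1, 1)ᵀ

p = (-9/4, 1, 1)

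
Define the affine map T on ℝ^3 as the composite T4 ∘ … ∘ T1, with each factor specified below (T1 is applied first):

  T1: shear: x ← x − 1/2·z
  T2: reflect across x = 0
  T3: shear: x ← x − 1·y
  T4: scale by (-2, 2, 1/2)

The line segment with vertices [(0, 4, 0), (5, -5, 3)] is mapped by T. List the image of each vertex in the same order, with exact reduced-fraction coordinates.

image vertices: (8, 8, 0), (-3, -10, 3/2)

T1 shear: x ← x − 1/2·z: (0, 4, 0) → (0, 4, 0); (5, -5, 3) → (7/2, -5, 3)
T2 reflect across x = 0: (0, 4, 0) → (0, 4, 0); (7/2, -5, 3) → (-7/2, -5, 3)
T3 shear: x ← x − 1·y: (0, 4, 0) → (-4, 4, 0); (-7/2, -5, 3) → (3/2, -5, 3)
T4 scale by (-2, 2, 1/2): (-4, 4, 0) → (8, 8, 0); (3/2, -5, 3) → (-3, -10, 3/2)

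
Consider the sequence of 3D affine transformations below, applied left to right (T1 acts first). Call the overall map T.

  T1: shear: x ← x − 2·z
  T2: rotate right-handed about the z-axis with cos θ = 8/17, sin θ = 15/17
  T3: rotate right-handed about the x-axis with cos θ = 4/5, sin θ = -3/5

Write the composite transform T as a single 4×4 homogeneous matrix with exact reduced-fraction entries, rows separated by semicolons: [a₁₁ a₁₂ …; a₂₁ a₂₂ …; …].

T1 = [1 0 -2 0; 0 1 0 0; 0 0 1 0; 0 0 0 1]
T2·T1 = [8/17 -15/17 -16/17 0; 15/17 8/17 -30/17 0; 0 0 1 0; 0 0 0 1]
T3·…·T1 = [8/17 -15/17 -16/17 0; 12/17 32/85 -69/85 0; -9/17 -24/85 158/85 0; 0 0 0 1]

T = [8/17 -15/17 -16/17 0; 12/17 32/85 -69/85 0; -9/17 -24/85 158/85 0; 0 0 0 1]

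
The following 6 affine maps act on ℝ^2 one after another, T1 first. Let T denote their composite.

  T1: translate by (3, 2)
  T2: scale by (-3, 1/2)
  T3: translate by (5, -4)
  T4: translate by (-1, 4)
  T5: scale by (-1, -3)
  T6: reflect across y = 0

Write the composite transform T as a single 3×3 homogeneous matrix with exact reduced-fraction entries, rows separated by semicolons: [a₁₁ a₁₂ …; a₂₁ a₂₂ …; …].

T = [3 0 5; 0 3/2 3; 0 0 1]

T1 = [1 0 3; 0 1 2; 0 0 1]
T2·T1 = [-3 0 -9; 0 1/2 1; 0 0 1]
T3·…·T1 = [-3 0 -4; 0 1/2 -3; 0 0 1]
T4·…·T1 = [-3 0 -5; 0 1/2 1; 0 0 1]
T5·…·T1 = [3 0 5; 0 -3/2 -3; 0 0 1]
T6·…·T1 = [3 0 5; 0 3/2 3; 0 0 1]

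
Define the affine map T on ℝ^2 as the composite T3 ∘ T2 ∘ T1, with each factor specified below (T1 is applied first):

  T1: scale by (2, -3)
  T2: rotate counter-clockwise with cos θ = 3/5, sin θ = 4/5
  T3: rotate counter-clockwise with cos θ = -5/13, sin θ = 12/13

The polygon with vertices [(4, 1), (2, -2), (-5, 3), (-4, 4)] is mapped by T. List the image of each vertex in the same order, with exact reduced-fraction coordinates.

T1 scale by (2, -3): (4, 1) → (8, -3); (2, -2) → (4, 6); (-5, 3) → (-10, -9); (-4, 4) → (-8, -12)
T2 rotate counter-clockwise with cos θ = 3/5, sin θ = 4/5: (8, -3) → (36/5, 23/5); (4, 6) → (-12/5, 34/5); (-10, -9) → (6/5, -67/5); (-8, -12) → (24/5, -68/5)
T3 rotate counter-clockwise with cos θ = -5/13, sin θ = 12/13: (36/5, 23/5) → (-456/65, 317/65); (-12/5, 34/5) → (-348/65, -314/65); (6/5, -67/5) → (774/65, 407/65); (24/5, -68/5) → (696/65, 628/65)

image vertices: (-456/65, 317/65), (-348/65, -314/65), (774/65, 407/65), (696/65, 628/65)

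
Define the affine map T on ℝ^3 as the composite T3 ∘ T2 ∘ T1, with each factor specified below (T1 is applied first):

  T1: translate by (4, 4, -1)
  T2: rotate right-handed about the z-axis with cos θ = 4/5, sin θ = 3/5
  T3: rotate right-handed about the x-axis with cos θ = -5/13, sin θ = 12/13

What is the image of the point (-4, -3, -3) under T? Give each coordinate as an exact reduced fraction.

T(p) = (-3/5, 44/13, 148/65)

T1 translate by (4, 4, -1): (-4, -3, -3) → (0, 1, -4)
T2 rotate right-handed about the z-axis with cos θ = 4/5, sin θ = 3/5: (0, 1, -4) → (-3/5, 4/5, -4)
T3 rotate right-handed about the x-axis with cos θ = -5/13, sin θ = 12/13: (-3/5, 4/5, -4) → (-3/5, 44/13, 148/65)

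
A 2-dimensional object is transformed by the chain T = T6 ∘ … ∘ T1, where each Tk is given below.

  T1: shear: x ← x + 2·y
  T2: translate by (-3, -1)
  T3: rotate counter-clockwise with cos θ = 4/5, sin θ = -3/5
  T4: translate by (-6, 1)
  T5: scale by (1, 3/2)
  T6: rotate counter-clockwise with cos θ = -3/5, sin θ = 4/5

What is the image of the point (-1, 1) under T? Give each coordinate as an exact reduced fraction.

T1 shear: x ← x + 2·y: (-1, 1) → (1, 1)
T2 translate by (-3, -1): (1, 1) → (-2, 0)
T3 rotate counter-clockwise with cos θ = 4/5, sin θ = -3/5: (-2, 0) → (-8/5, 6/5)
T4 translate by (-6, 1): (-8/5, 6/5) → (-38/5, 11/5)
T5 scale by (1, 3/2): (-38/5, 11/5) → (-38/5, 33/10)
T6 rotate counter-clockwise with cos θ = -3/5, sin θ = 4/5: (-38/5, 33/10) → (48/25, -403/50)

T(p) = (48/25, -403/50)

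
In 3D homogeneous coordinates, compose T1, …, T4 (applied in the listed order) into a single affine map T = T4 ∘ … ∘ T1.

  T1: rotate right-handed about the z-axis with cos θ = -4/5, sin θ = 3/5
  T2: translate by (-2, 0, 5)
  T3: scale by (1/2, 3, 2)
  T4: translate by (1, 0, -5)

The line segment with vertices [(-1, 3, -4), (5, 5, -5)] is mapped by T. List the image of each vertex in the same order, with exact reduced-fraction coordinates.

T1 rotate right-handed about the z-axis with cos θ = -4/5, sin θ = 3/5: (-1, 3, -4) → (-1, -3, -4); (5, 5, -5) → (-7, -1, -5)
T2 translate by (-2, 0, 5): (-1, -3, -4) → (-3, -3, 1); (-7, -1, -5) → (-9, -1, 0)
T3 scale by (1/2, 3, 2): (-3, -3, 1) → (-3/2, -9, 2); (-9, -1, 0) → (-9/2, -3, 0)
T4 translate by (1, 0, -5): (-3/2, -9, 2) → (-1/2, -9, -3); (-9/2, -3, 0) → (-7/2, -3, -5)

image vertices: (-1/2, -9, -3), (-7/2, -3, -5)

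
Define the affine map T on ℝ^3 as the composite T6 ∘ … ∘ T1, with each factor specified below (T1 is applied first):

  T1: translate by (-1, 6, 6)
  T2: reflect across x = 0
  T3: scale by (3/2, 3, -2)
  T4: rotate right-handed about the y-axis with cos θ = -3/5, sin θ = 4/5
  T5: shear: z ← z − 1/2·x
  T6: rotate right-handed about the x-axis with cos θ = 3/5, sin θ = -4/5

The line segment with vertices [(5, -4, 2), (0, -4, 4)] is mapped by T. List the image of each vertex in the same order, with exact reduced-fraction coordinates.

T1 translate by (-1, 6, 6): (5, -4, 2) → (4, 2, 8); (0, -4, 4) → (-1, 2, 10)
T2 reflect across x = 0: (4, 2, 8) → (-4, 2, 8); (-1, 2, 10) → (1, 2, 10)
T3 scale by (3/2, 3, -2): (-4, 2, 8) → (-6, 6, -16); (1, 2, 10) → (3/2, 6, -20)
T4 rotate right-handed about the y-axis with cos θ = -3/5, sin θ = 4/5: (-6, 6, -16) → (-46/5, 6, 72/5); (3/2, 6, -20) → (-169/10, 6, 54/5)
T5 shear: z ← z − 1/2·x: (-46/5, 6, 72/5) → (-46/5, 6, 19); (-169/10, 6, 54/5) → (-169/10, 6, 77/4)
T6 rotate right-handed about the x-axis with cos θ = 3/5, sin θ = -4/5: (-46/5, 6, 19) → (-46/5, 94/5, 33/5); (-169/10, 6, 77/4) → (-169/10, 19, 27/4)

image vertices: (-46/5, 94/5, 33/5), (-169/10, 19, 27/4)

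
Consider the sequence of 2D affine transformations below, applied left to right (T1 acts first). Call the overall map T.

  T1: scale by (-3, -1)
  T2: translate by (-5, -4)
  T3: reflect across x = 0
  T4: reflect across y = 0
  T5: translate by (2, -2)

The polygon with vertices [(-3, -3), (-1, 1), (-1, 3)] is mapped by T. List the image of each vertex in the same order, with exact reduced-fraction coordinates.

T1 scale by (-3, -1): (-3, -3) → (9, 3); (-1, 1) → (3, -1); (-1, 3) → (3, -3)
T2 translate by (-5, -4): (9, 3) → (4, -1); (3, -1) → (-2, -5); (3, -3) → (-2, -7)
T3 reflect across x = 0: (4, -1) → (-4, -1); (-2, -5) → (2, -5); (-2, -7) → (2, -7)
T4 reflect across y = 0: (-4, -1) → (-4, 1); (2, -5) → (2, 5); (2, -7) → (2, 7)
T5 translate by (2, -2): (-4, 1) → (-2, -1); (2, 5) → (4, 3); (2, 7) → (4, 5)

image vertices: (-2, -1), (4, 3), (4, 5)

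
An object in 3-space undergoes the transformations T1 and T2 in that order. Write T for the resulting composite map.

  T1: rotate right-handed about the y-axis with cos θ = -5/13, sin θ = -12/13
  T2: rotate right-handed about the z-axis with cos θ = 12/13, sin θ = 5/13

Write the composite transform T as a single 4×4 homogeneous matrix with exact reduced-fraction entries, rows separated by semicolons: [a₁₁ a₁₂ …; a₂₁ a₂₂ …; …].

T1 = [-5/13 0 -12/13 0; 0 1 0 0; 12/13 0 -5/13 0; 0 0 0 1]
T2·T1 = [-60/169 -5/13 -144/169 0; -25/169 12/13 -60/169 0; 12/13 0 -5/13 0; 0 0 0 1]

T = [-60/169 -5/13 -144/169 0; -25/169 12/13 -60/169 0; 12/13 0 -5/13 0; 0 0 0 1]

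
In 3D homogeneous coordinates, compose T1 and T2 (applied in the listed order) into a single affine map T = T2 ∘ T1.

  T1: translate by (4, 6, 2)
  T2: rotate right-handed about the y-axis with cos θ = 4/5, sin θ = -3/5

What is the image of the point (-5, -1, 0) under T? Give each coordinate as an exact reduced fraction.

T1 translate by (4, 6, 2): (-5, -1, 0) → (-1, 5, 2)
T2 rotate right-handed about the y-axis with cos θ = 4/5, sin θ = -3/5: (-1, 5, 2) → (-2, 5, 1)

T(p) = (-2, 5, 1)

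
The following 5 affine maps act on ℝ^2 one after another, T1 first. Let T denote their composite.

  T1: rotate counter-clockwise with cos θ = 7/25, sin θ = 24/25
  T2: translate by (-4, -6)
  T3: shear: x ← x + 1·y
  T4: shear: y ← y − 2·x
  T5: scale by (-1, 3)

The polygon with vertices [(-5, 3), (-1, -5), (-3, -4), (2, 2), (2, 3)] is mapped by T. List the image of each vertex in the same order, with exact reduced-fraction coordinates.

image vertices: (456/25, 1989/25), (196/25, 549/25), (11, 36), (222/25, 1068/25), (239/25, 1191/25)

T1 rotate counter-clockwise with cos θ = 7/25, sin θ = 24/25: (-5, 3) → (-107/25, -99/25); (-1, -5) → (113/25, -59/25); (-3, -4) → (3, -4); (2, 2) → (-34/25, 62/25); (2, 3) → (-58/25, 69/25)
T2 translate by (-4, -6): (-107/25, -99/25) → (-207/25, -249/25); (113/25, -59/25) → (13/25, -209/25); (3, -4) → (-1, -10); (-34/25, 62/25) → (-134/25, -88/25); (-58/25, 69/25) → (-158/25, -81/25)
T3 shear: x ← x + 1·y: (-207/25, -249/25) → (-456/25, -249/25); (13/25, -209/25) → (-196/25, -209/25); (-1, -10) → (-11, -10); (-134/25, -88/25) → (-222/25, -88/25); (-158/25, -81/25) → (-239/25, -81/25)
T4 shear: y ← y − 2·x: (-456/25, -249/25) → (-456/25, 663/25); (-196/25, -209/25) → (-196/25, 183/25); (-11, -10) → (-11, 12); (-222/25, -88/25) → (-222/25, 356/25); (-239/25, -81/25) → (-239/25, 397/25)
T5 scale by (-1, 3): (-456/25, 663/25) → (456/25, 1989/25); (-196/25, 183/25) → (196/25, 549/25); (-11, 12) → (11, 36); (-222/25, 356/25) → (222/25, 1068/25); (-239/25, 397/25) → (239/25, 1191/25)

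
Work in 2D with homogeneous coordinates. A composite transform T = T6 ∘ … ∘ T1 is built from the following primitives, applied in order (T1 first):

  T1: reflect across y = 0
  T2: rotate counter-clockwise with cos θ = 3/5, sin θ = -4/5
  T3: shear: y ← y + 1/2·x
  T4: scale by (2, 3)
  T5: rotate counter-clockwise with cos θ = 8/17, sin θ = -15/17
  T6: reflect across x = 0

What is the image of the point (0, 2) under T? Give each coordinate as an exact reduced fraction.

T1 reflect across y = 0: (0, 2) → (0, -2)
T2 rotate counter-clockwise with cos θ = 3/5, sin θ = -4/5: (0, -2) → (-8/5, -6/5)
T3 shear: y ← y + 1/2·x: (-8/5, -6/5) → (-8/5, -2)
T4 scale by (2, 3): (-8/5, -2) → (-16/5, -6)
T5 rotate counter-clockwise with cos θ = 8/17, sin θ = -15/17: (-16/5, -6) → (-34/5, 0)
T6 reflect across x = 0: (-34/5, 0) → (34/5, 0)

T(p) = (34/5, 0)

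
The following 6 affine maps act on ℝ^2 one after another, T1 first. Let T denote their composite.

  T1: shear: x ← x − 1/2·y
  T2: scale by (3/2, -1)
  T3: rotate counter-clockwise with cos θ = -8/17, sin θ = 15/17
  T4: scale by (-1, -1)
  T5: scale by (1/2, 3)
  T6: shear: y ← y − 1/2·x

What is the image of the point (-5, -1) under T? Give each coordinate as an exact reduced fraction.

T1 shear: x ← x − 1/2·y: (-5, -1) → (-9/2, -1)
T2 scale by (3/2, -1): (-9/2, -1) → (-27/4, 1)
T3 rotate counter-clockwise with cos θ = -8/17, sin θ = 15/17: (-27/4, 1) → (39/17, -437/68)
T4 scale by (-1, -1): (39/17, -437/68) → (-39/17, 437/68)
T5 scale by (1/2, 3): (-39/17, 437/68) → (-39/34, 1311/68)
T6 shear: y ← y − 1/2·x: (-39/34, 1311/68) → (-39/34, 675/34)

T(p) = (-39/34, 675/34)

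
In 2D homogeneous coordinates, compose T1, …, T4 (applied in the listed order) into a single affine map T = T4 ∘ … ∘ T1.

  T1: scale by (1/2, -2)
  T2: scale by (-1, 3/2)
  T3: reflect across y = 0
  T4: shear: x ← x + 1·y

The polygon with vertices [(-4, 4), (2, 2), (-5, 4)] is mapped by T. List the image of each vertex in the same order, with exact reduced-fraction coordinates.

T1 scale by (1/2, -2): (-4, 4) → (-2, -8); (2, 2) → (1, -4); (-5, 4) → (-5/2, -8)
T2 scale by (-1, 3/2): (-2, -8) → (2, -12); (1, -4) → (-1, -6); (-5/2, -8) → (5/2, -12)
T3 reflect across y = 0: (2, -12) → (2, 12); (-1, -6) → (-1, 6); (5/2, -12) → (5/2, 12)
T4 shear: x ← x + 1·y: (2, 12) → (14, 12); (-1, 6) → (5, 6); (5/2, 12) → (29/2, 12)

image vertices: (14, 12), (5, 6), (29/2, 12)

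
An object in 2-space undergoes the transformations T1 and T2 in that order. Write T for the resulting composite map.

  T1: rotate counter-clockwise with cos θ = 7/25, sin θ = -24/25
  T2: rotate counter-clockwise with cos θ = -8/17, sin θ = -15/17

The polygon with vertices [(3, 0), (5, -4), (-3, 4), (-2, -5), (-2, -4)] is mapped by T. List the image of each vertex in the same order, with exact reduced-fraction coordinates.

image vertices: (-1248/425, 261/425), (-1732/425, 2099/425), (36/17, -77/17), (1267/425, 1906/425), (236/85, 298/85)

T1 rotate counter-clockwise with cos θ = 7/25, sin θ = -24/25: (3, 0) → (21/25, -72/25); (5, -4) → (-61/25, -148/25); (-3, 4) → (3, 4); (-2, -5) → (-134/25, 13/25); (-2, -4) → (-22/5, 4/5)
T2 rotate counter-clockwise with cos θ = -8/17, sin θ = -15/17: (21/25, -72/25) → (-1248/425, 261/425); (-61/25, -148/25) → (-1732/425, 2099/425); (3, 4) → (36/17, -77/17); (-134/25, 13/25) → (1267/425, 1906/425); (-22/5, 4/5) → (236/85, 298/85)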